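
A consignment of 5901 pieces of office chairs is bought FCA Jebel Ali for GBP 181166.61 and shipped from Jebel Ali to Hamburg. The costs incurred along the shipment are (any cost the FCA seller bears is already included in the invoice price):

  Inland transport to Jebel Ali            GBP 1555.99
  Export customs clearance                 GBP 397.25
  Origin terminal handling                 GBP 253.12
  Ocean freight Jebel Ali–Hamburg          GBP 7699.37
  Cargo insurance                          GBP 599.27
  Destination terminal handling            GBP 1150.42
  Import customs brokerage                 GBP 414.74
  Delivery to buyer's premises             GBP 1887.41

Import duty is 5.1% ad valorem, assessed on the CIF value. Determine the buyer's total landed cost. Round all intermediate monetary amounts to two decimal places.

FCA: the seller delivers export-cleared goods to the carrier; the buyer bears costs from that point.
Already in the invoice (seller's account under FCA): inland to port, export clearance — exclude.
CIF value = FCA price + origin terminal + freight + insurance = 181166.61 + 253.12 + 7699.37 + 599.27 = 189718.37
Import duty = 189718.37 × 5.1% = 9675.64
Buyer bears: origin terminal 253.12 + freight 7699.37 + insurance 599.27 + destination terminal 1150.42 + brokerage 414.74 + delivery 1887.41 + duty 9675.64 = 21679.97
Landed cost = invoice 181166.61 + 21679.97 = 202846.58

Total landed cost: GBP 202846.58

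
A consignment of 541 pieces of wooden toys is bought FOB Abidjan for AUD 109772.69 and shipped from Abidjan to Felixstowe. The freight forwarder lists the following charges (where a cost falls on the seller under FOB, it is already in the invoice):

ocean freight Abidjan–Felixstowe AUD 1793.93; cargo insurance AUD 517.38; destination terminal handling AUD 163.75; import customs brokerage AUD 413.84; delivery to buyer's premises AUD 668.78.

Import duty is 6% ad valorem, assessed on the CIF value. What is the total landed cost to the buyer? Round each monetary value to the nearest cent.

Total landed cost: AUD 120055.41

FOB: the seller bears costs until goods are on board at the origin port; the buyer bears freight, insurance and all costs thereafter.
CIF value = FOB price + freight + insurance = 109772.69 + 1793.93 + 517.38 = 112084.00
Import duty = 112084.00 × 6% = 6725.04
Buyer bears: freight 1793.93 + insurance 517.38 + destination terminal 163.75 + brokerage 413.84 + delivery 668.78 + duty 6725.04 = 10282.72
Landed cost = invoice 109772.69 + 10282.72 = 120055.41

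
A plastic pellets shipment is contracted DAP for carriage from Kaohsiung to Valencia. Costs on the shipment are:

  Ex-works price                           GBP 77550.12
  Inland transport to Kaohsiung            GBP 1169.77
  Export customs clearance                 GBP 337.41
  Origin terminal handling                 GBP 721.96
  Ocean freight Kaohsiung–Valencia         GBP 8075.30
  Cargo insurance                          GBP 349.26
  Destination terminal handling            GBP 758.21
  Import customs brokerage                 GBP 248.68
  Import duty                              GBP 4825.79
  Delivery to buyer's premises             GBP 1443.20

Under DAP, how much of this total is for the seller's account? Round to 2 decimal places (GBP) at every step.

Seller's account: GBP 90405.23

DAP: the seller bears all costs to the named destination except import duty and clearance.
Seller's account: goods 77550.12 + inland to port 1169.77 + export clearance 337.41 + origin terminal 721.96 + freight 8075.30 + insurance 349.26 + destination terminal 758.21 + delivery 1443.20 = 90405.23
Buyer's account: brokerage 248.68 + duty 4825.79 = 5074.47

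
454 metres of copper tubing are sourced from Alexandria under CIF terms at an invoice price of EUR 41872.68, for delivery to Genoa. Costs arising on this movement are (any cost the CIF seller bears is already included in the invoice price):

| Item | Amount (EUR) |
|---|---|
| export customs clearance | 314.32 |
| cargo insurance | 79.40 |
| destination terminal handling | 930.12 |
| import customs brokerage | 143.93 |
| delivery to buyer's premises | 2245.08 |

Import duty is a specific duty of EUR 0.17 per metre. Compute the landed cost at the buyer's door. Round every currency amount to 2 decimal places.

Total landed cost: EUR 45268.99

CIF: the seller pays costs through ocean freight and marine insurance to the destination port.
Already in the invoice (seller's account under CIF): export clearance, insurance — exclude.
The CIF price already equals the CIF value: 41872.68
Import duty = 454 × 0.17 = 77.18
Buyer bears: destination terminal 930.12 + brokerage 143.93 + delivery 2245.08 + duty 77.18 = 3396.31
Landed cost = invoice 41872.68 + 3396.31 = 45268.99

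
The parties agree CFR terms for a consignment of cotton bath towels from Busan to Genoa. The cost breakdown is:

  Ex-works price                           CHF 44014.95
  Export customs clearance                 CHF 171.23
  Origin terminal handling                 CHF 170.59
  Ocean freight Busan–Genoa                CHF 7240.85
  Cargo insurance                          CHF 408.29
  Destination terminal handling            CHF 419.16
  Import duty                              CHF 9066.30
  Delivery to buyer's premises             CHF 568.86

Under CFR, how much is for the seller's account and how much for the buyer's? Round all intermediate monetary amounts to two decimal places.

Seller: CHF 51597.62; buyer: CHF 10462.61

CFR: the seller pays costs through ocean freight to the destination port, but not insurance.
Seller's account: goods 44014.95 + export clearance 171.23 + origin terminal 170.59 + freight 7240.85 = 51597.62
Buyer's account: insurance 408.29 + destination terminal 419.16 + duty 9066.30 + delivery 568.86 = 10462.61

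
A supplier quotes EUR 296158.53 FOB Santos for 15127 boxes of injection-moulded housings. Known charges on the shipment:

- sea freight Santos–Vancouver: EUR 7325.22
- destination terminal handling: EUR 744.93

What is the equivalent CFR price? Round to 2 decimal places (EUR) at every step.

CFR price: EUR 303483.75

Not relevant to the conversion: destination terminal — on the buyer under both terms; not part of either seller's price.
From FOB to CFR, the seller additionally bears: freight.
CFR price = 296158.53 + 7325.22 = 303483.75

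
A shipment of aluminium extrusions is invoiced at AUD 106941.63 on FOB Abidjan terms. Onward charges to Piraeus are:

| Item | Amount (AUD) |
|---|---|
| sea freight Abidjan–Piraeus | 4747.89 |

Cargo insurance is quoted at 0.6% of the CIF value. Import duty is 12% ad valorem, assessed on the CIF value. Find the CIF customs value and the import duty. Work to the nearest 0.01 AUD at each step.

CIF value: AUD 112363.70; import duty: AUD 13483.64

Let C be the CIF value. C = FOB price + freight + 0.6% × C
C − 0.6% × C = 106941.63 + 4747.89
0.994 × C = 111689.52
C = 111689.52 / 0.994 = 112363.70
Insurance premium = 0.6% × 112363.70 = 674.18
Import duty = 112363.70 × 12% = 13483.64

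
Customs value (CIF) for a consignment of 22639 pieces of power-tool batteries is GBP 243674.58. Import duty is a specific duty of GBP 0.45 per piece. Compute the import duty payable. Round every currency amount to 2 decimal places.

Import duty: GBP 10187.55

Import duty = 22639 × 0.45 = 10187.55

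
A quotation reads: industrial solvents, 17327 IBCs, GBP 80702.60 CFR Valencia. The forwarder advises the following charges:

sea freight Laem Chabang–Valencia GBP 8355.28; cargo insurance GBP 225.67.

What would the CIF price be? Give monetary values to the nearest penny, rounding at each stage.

CIF price: GBP 80928.27

Not relevant to the conversion: freight — on the seller under both CFR and CIF; already in the CFR price and stays in the CIF price.
From CFR to CIF, the seller additionally bears: insurance.
CIF price = 80702.60 + 225.67 = 80928.27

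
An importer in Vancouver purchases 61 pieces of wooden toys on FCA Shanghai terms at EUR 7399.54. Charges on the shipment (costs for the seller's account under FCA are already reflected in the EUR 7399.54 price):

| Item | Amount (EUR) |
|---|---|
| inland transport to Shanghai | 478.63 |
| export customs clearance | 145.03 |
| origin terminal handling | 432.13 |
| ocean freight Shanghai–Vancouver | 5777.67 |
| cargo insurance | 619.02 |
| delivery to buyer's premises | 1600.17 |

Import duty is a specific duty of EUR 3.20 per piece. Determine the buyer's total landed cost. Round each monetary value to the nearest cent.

Total landed cost: EUR 16023.73

FCA: the seller delivers export-cleared goods to the carrier; the buyer bears costs from that point.
Already in the invoice (seller's account under FCA): inland to port, export clearance — exclude.
CIF value = FCA price + origin terminal + freight + insurance = 7399.54 + 432.13 + 5777.67 + 619.02 = 14228.36
Import duty = 61 × 3.20 = 195.20
Buyer bears: origin terminal 432.13 + freight 5777.67 + insurance 619.02 + delivery 1600.17 + duty 195.20 = 8624.19
Landed cost = invoice 7399.54 + 8624.19 = 16023.73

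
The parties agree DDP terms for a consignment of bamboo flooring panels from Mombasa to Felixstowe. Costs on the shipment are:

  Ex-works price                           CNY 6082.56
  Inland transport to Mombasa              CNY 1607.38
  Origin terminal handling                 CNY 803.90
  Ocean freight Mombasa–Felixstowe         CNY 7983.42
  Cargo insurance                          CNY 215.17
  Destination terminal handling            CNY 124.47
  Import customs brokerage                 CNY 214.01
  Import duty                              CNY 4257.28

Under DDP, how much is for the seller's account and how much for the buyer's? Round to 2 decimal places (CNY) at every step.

DDP: the seller bears all costs including import duty.
Seller's account: goods 6082.56 + inland to port 1607.38 + origin terminal 803.90 + freight 7983.42 + insurance 215.17 + destination terminal 124.47 + brokerage 214.01 + duty 4257.28 = 21288.19
Buyer's account: 0.00

Seller: CNY 21288.19; buyer: CNY 0.00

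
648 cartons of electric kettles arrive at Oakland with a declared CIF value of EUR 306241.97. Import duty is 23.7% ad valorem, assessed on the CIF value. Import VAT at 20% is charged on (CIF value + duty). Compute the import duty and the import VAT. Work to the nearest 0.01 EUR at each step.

Import duty = 306241.97 × 23.7% = 72579.35
VAT base = CIF + duty = 306241.97 + 72579.35 = 378821.32
Import VAT = 378821.32 × 20% = 75764.26

Import duty: EUR 72579.35; import VAT: EUR 75764.26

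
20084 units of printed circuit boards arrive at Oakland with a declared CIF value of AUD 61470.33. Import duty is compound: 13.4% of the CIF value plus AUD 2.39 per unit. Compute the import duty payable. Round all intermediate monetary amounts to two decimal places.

Ad valorem component: 61470.33 × 13.4% = 8237.02
Specific component: 20084 × 2.39 = 48000.76
Import duty = 8237.02 + 48000.76 = 56237.78

Import duty: AUD 56237.78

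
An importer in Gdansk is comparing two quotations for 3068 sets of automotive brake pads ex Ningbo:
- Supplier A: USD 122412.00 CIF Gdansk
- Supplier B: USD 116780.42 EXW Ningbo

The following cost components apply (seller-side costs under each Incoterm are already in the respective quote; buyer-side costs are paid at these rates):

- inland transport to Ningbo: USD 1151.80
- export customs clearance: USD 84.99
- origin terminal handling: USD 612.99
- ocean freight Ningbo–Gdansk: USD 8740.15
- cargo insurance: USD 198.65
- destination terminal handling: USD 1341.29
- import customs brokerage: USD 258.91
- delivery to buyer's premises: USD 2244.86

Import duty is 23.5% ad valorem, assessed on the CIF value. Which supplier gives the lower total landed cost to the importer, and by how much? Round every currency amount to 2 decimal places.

Supplier A is cheaper by USD 6368.90

Supplier A (CIF):
The CIF price already equals the CIF value: 122412.00
Import duty = 122412.00 × 23.5% = 28766.82
Buyer bears (A): 1341.29 + 258.91 + 2244.86 = 3845.06
Landed cost (A) = invoice 122412.00 + 3845.06 + duty 28766.82 = 155023.88
Supplier B (EXW):
CIF value = EXW price + inland to port + export clearance + origin terminal + freight + insurance = 116780.42 + 1151.80 + 84.99 + 612.99 + 8740.15 + 198.65 = 127569.00
Import duty = 127569.00 × 23.5% = 29978.72
Buyer bears (B): 1151.80 + 84.99 + 612.99 + 8740.15 + 198.65 + 1341.29 + 258.91 + 2244.86 = 14633.64
Landed cost (B) = invoice 116780.42 + 14633.64 + duty 29978.72 = 161392.78
Difference = |155023.88 − 161392.78| = 6368.90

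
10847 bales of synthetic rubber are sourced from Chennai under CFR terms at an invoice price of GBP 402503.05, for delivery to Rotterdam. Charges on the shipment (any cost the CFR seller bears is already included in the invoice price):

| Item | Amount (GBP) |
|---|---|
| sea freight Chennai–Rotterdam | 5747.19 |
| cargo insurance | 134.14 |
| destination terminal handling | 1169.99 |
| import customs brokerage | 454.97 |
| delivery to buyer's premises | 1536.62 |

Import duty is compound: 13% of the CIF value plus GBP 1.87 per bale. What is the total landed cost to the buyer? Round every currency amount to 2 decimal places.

Total landed cost: GBP 478425.49

CFR: the seller pays costs through ocean freight to the destination port, but not insurance.
Already in the invoice (seller's account under CFR): freight — exclude.
CIF value = CFR price + insurance = 402503.05 + 134.14 = 402637.19
Ad valorem component: 402637.19 × 13% = 52342.83
Specific component: 10847 × 1.87 = 20283.89
Import duty = 52342.83 + 20283.89 = 72626.72
Buyer bears: insurance 134.14 + destination terminal 1169.99 + brokerage 454.97 + delivery 1536.62 + duty 72626.72 = 75922.44
Landed cost = invoice 402503.05 + 75922.44 = 478425.49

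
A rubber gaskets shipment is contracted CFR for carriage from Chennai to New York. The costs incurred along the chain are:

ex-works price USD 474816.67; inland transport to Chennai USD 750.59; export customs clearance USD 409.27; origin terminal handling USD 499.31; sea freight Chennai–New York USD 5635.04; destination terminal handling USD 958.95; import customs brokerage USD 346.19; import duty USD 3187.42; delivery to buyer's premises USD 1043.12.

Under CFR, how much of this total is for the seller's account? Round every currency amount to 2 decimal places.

CFR: the seller pays costs through ocean freight to the destination port, but not insurance.
Seller's account: goods 474816.67 + inland to port 750.59 + export clearance 409.27 + origin terminal 499.31 + freight 5635.04 = 482110.88
Buyer's account: destination terminal 958.95 + brokerage 346.19 + duty 3187.42 + delivery 1043.12 = 5535.68

Seller's account: USD 482110.88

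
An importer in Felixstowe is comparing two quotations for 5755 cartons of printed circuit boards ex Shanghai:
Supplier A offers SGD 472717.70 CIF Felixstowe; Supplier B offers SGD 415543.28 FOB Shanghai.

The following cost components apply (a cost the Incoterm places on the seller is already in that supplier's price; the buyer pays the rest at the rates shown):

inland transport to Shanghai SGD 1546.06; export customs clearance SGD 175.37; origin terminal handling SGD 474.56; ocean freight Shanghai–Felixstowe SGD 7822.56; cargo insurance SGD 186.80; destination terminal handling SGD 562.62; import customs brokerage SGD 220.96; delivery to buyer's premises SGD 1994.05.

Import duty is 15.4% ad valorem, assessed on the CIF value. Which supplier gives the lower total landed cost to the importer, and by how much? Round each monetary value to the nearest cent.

Supplier A (CIF):
The CIF price already equals the CIF value: 472717.70
Import duty = 472717.70 × 15.4% = 72798.53
Buyer bears (A): 562.62 + 220.96 + 1994.05 = 2777.63
Landed cost (A) = invoice 472717.70 + 2777.63 + duty 72798.53 = 548293.86
Supplier B (FOB):
CIF value = FOB price + freight + insurance = 415543.28 + 7822.56 + 186.80 = 423552.64
Import duty = 423552.64 × 15.4% = 65227.11
Buyer bears (B): 7822.56 + 186.80 + 562.62 + 220.96 + 1994.05 = 10786.99
Landed cost (B) = invoice 415543.28 + 10786.99 + duty 65227.11 = 491557.38
Difference = |548293.86 − 491557.38| = 56736.48

Supplier B is cheaper by SGD 56736.48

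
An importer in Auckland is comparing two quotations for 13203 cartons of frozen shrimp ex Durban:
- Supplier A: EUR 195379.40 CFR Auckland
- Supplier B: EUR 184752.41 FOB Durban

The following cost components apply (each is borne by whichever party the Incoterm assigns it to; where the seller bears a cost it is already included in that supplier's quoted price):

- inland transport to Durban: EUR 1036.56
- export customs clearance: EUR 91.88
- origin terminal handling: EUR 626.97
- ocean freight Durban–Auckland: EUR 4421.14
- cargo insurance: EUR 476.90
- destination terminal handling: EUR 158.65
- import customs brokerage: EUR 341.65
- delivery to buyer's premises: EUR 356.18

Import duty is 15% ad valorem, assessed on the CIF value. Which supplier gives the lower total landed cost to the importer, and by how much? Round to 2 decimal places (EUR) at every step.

Supplier B is cheaper by EUR 7136.73

Supplier A (CFR):
CIF value = CFR price + insurance = 195379.40 + 476.90 = 195856.30
Import duty = 195856.30 × 15% = 29378.45
Buyer bears (A): 476.90 + 158.65 + 341.65 + 356.18 = 1333.38
Landed cost (A) = invoice 195379.40 + 1333.38 + duty 29378.45 = 226091.23
Supplier B (FOB):
CIF value = FOB price + freight + insurance = 184752.41 + 4421.14 + 476.90 = 189650.45
Import duty = 189650.45 × 15% = 28447.57
Buyer bears (B): 4421.14 + 476.90 + 158.65 + 341.65 + 356.18 = 5754.52
Landed cost (B) = invoice 184752.41 + 5754.52 + duty 28447.57 = 218954.50
Difference = |226091.23 − 218954.50| = 7136.73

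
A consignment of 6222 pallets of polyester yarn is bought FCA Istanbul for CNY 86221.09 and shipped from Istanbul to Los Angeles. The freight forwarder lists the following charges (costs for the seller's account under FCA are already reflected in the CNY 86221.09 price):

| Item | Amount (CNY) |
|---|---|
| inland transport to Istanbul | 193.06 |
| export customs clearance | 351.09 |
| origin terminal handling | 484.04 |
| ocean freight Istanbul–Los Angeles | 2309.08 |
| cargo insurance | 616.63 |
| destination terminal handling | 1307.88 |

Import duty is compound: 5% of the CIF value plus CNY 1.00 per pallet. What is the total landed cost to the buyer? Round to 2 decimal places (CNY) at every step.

FCA: the seller delivers export-cleared goods to the carrier; the buyer bears costs from that point.
Already in the invoice (seller's account under FCA): inland to port, export clearance — exclude.
CIF value = FCA price + origin terminal + freight + insurance = 86221.09 + 484.04 + 2309.08 + 616.63 = 89630.84
Ad valorem component: 89630.84 × 5% = 4481.54
Specific component: 6222 × 1.00 = 6222.00
Import duty = 4481.54 + 6222.00 = 10703.54
Buyer bears: origin terminal 484.04 + freight 2309.08 + insurance 616.63 + destination terminal 1307.88 + duty 10703.54 = 15421.17
Landed cost = invoice 86221.09 + 15421.17 = 101642.26

Total landed cost: CNY 101642.26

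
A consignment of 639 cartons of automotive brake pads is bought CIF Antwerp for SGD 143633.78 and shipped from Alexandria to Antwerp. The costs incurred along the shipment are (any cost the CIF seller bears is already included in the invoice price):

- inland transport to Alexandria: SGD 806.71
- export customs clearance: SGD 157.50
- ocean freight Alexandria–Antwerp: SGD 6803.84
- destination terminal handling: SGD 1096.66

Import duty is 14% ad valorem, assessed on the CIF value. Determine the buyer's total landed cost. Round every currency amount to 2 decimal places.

CIF: the seller pays costs through ocean freight and marine insurance to the destination port.
Already in the invoice (seller's account under CIF): inland to port, export clearance, freight — exclude.
The CIF price already equals the CIF value: 143633.78
Import duty = 143633.78 × 14% = 20108.73
Buyer bears: destination terminal 1096.66 + duty 20108.73 = 21205.39
Landed cost = invoice 143633.78 + 21205.39 = 164839.17

Total landed cost: SGD 164839.17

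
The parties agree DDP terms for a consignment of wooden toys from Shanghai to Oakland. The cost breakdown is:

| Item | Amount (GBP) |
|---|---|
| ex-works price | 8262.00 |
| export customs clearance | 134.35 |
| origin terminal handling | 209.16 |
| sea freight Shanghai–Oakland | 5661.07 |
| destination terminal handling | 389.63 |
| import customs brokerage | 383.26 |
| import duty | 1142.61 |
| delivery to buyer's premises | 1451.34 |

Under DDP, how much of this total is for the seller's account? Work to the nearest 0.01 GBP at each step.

Seller's account: GBP 17633.42

DDP: the seller bears all costs including import duty.
Seller's account: goods 8262.00 + export clearance 134.35 + origin terminal 209.16 + freight 5661.07 + destination terminal 389.63 + brokerage 383.26 + duty 1142.61 + delivery 1451.34 = 17633.42
Buyer's account: 0.00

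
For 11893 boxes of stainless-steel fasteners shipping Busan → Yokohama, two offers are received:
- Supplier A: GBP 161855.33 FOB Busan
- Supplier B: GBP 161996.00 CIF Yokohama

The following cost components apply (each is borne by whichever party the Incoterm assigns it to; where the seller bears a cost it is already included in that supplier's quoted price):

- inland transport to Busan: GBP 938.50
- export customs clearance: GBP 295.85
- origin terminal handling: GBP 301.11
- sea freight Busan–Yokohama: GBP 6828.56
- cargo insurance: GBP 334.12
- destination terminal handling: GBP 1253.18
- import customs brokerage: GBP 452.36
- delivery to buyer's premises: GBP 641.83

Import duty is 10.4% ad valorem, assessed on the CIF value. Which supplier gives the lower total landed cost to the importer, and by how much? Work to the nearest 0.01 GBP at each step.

Supplier B is cheaper by GBP 7752.30

Supplier A (FOB):
CIF value = FOB price + freight + insurance = 161855.33 + 6828.56 + 334.12 = 169018.01
Import duty = 169018.01 × 10.4% = 17577.87
Buyer bears (A): 6828.56 + 334.12 + 1253.18 + 452.36 + 641.83 = 9510.05
Landed cost (A) = invoice 161855.33 + 9510.05 + duty 17577.87 = 188943.25
Supplier B (CIF):
The CIF price already equals the CIF value: 161996.00
Import duty = 161996.00 × 10.4% = 16847.58
Buyer bears (B): 1253.18 + 452.36 + 641.83 = 2347.37
Landed cost (B) = invoice 161996.00 + 2347.37 + duty 16847.58 = 181190.95
Difference = |188943.25 − 181190.95| = 7752.30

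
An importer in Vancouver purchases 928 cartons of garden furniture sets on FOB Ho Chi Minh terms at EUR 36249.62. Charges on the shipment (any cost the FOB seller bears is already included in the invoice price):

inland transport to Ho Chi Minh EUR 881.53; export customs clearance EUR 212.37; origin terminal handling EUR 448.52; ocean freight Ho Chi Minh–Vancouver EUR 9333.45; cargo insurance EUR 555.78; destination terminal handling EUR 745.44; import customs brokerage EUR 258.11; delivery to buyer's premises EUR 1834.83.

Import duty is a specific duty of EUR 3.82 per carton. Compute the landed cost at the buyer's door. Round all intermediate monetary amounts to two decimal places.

FOB: the seller bears costs until goods are on board at the origin port; the buyer bears freight, insurance and all costs thereafter.
Already in the invoice (seller's account under FOB): inland to port, export clearance, origin terminal — exclude.
CIF value = FOB price + freight + insurance = 36249.62 + 9333.45 + 555.78 = 46138.85
Import duty = 928 × 3.82 = 3544.96
Buyer bears: freight 9333.45 + insurance 555.78 + destination terminal 745.44 + brokerage 258.11 + delivery 1834.83 + duty 3544.96 = 16272.57
Landed cost = invoice 36249.62 + 16272.57 = 52522.19

Total landed cost: EUR 52522.19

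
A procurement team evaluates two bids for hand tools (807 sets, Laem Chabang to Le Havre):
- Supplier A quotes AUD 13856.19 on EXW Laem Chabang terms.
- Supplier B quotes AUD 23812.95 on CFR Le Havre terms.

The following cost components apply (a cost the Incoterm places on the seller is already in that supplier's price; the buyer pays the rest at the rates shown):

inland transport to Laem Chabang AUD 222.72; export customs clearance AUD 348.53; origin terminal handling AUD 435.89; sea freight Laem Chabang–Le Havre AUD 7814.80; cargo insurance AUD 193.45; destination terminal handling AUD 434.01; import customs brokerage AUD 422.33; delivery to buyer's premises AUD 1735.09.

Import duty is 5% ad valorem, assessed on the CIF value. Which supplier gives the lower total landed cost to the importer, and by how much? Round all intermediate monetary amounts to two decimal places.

Supplier A (EXW):
CIF value = EXW price + inland to port + export clearance + origin terminal + freight + insurance = 13856.19 + 222.72 + 348.53 + 435.89 + 7814.80 + 193.45 = 22871.58
Import duty = 22871.58 × 5% = 1143.58
Buyer bears (A): 222.72 + 348.53 + 435.89 + 7814.80 + 193.45 + 434.01 + 422.33 + 1735.09 = 11606.82
Landed cost (A) = invoice 13856.19 + 11606.82 + duty 1143.58 = 26606.59
Supplier B (CFR):
CIF value = CFR price + insurance = 23812.95 + 193.45 = 24006.40
Import duty = 24006.40 × 5% = 1200.32
Buyer bears (B): 193.45 + 434.01 + 422.33 + 1735.09 = 2784.88
Landed cost (B) = invoice 23812.95 + 2784.88 + duty 1200.32 = 27798.15
Difference = |26606.59 − 27798.15| = 1191.56

Supplier A is cheaper by AUD 1191.56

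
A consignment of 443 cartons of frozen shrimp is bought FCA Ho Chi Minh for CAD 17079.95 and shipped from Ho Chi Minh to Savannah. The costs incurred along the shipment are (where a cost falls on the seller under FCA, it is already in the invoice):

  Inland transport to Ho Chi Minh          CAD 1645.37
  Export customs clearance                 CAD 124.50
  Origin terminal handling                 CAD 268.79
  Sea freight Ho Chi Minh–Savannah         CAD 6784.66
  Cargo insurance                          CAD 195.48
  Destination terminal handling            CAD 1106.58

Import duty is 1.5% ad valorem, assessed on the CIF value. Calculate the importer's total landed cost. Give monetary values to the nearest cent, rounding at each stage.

FCA: the seller delivers export-cleared goods to the carrier; the buyer bears costs from that point.
Already in the invoice (seller's account under FCA): inland to port, export clearance — exclude.
CIF value = FCA price + origin terminal + freight + insurance = 17079.95 + 268.79 + 6784.66 + 195.48 = 24328.88
Import duty = 24328.88 × 1.5% = 364.93
Buyer bears: origin terminal 268.79 + freight 6784.66 + insurance 195.48 + destination terminal 1106.58 + duty 364.93 = 8720.44
Landed cost = invoice 17079.95 + 8720.44 = 25800.39

Total landed cost: CAD 25800.39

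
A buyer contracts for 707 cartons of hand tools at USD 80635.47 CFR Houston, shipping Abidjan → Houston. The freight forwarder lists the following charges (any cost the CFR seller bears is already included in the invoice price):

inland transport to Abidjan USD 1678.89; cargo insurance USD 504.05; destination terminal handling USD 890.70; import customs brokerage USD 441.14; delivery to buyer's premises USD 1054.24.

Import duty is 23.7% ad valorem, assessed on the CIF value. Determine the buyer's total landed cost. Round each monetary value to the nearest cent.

CFR: the seller pays costs through ocean freight to the destination port, but not insurance.
Already in the invoice (seller's account under CFR): inland to port — exclude.
CIF value = CFR price + insurance = 80635.47 + 504.05 = 81139.52
Import duty = 81139.52 × 23.7% = 19230.07
Buyer bears: insurance 504.05 + destination terminal 890.70 + brokerage 441.14 + delivery 1054.24 + duty 19230.07 = 22120.20
Landed cost = invoice 80635.47 + 22120.20 = 102755.67

Total landed cost: USD 102755.67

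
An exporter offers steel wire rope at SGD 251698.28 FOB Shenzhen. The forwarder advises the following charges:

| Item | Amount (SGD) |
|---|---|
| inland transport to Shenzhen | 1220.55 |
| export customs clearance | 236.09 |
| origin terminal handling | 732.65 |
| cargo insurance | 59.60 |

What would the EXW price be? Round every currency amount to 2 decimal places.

Not relevant to the conversion: insurance — on the buyer under both terms; not part of either seller's price.
From FOB to EXW, the seller no longer bears: inland to port, export clearance, origin terminal.
EXW price = 251698.28 − 1220.55 − 236.09 − 732.65 = 249508.99

EXW price: SGD 249508.99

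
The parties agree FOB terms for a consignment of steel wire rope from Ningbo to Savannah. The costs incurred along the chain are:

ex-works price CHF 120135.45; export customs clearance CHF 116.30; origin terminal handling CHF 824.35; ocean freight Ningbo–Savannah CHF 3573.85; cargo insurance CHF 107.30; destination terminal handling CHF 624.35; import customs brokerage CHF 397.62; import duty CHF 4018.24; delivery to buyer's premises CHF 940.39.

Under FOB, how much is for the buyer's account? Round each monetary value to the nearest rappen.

Buyer's account: CHF 9661.75

FOB: the seller bears costs until goods are on board at the origin port; the buyer bears freight, insurance and all costs thereafter.
Seller's account: goods 120135.45 + export clearance 116.30 + origin terminal 824.35 = 121076.10
Buyer's account: freight 3573.85 + insurance 107.30 + destination terminal 624.35 + brokerage 397.62 + duty 4018.24 + delivery 940.39 = 9661.75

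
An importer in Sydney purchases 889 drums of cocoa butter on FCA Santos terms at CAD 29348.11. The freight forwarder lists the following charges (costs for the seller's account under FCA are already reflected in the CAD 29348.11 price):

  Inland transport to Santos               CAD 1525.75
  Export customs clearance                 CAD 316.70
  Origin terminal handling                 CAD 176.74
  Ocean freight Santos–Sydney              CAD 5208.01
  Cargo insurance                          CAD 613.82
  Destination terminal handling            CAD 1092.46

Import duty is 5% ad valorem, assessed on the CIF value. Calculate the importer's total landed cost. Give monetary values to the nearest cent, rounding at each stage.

FCA: the seller delivers export-cleared goods to the carrier; the buyer bears costs from that point.
Already in the invoice (seller's account under FCA): inland to port, export clearance — exclude.
CIF value = FCA price + origin terminal + freight + insurance = 29348.11 + 176.74 + 5208.01 + 613.82 = 35346.68
Import duty = 35346.68 × 5% = 1767.33
Buyer bears: origin terminal 176.74 + freight 5208.01 + insurance 613.82 + destination terminal 1092.46 + duty 1767.33 = 8858.36
Landed cost = invoice 29348.11 + 8858.36 = 38206.47

Total landed cost: CAD 38206.47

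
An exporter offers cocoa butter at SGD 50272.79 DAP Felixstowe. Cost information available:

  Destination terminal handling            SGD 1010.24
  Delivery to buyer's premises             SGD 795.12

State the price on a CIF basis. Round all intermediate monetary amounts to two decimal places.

From DAP to CIF, the seller no longer bears: destination terminal, delivery.
CIF price = 50272.79 − 1010.24 − 795.12 = 48467.43

CIF price: SGD 48467.43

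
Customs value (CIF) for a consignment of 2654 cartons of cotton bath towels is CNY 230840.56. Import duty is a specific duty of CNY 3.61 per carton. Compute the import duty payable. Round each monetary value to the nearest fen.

Import duty: CNY 9580.94

Import duty = 2654 × 3.61 = 9580.94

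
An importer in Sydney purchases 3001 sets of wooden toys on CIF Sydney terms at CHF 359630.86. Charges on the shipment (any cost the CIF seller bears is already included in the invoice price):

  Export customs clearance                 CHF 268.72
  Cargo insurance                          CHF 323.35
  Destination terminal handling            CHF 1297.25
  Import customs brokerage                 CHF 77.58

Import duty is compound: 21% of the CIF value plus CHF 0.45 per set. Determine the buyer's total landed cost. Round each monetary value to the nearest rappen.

Total landed cost: CHF 437878.62

CIF: the seller pays costs through ocean freight and marine insurance to the destination port.
Already in the invoice (seller's account under CIF): export clearance, insurance — exclude.
The CIF price already equals the CIF value: 359630.86
Ad valorem component: 359630.86 × 21% = 75522.48
Specific component: 3001 × 0.45 = 1350.45
Import duty = 75522.48 + 1350.45 = 76872.93
Buyer bears: destination terminal 1297.25 + brokerage 77.58 + duty 76872.93 = 78247.76
Landed cost = invoice 359630.86 + 78247.76 = 437878.62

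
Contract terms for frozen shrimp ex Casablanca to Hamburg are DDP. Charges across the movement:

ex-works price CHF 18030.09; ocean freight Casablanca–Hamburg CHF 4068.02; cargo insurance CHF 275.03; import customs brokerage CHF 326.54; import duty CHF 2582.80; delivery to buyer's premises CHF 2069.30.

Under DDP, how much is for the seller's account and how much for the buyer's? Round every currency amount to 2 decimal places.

DDP: the seller bears all costs including import duty.
Seller's account: goods 18030.09 + freight 4068.02 + insurance 275.03 + brokerage 326.54 + duty 2582.80 + delivery 2069.30 = 27351.78
Buyer's account: 0.00

Seller: CHF 27351.78; buyer: CHF 0.00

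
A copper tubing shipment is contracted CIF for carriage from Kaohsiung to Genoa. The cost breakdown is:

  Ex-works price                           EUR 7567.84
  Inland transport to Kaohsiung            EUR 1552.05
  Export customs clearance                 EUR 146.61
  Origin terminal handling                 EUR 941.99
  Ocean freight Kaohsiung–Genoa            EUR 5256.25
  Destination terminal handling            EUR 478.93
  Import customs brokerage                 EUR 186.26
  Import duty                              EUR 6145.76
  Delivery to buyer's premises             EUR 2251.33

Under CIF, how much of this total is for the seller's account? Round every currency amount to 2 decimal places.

Seller's account: EUR 15464.74

CIF: the seller pays costs through ocean freight and marine insurance to the destination port.
Seller's account: goods 7567.84 + inland to port 1552.05 + export clearance 146.61 + origin terminal 941.99 + freight 5256.25 = 15464.74
Buyer's account: destination terminal 478.93 + brokerage 186.26 + duty 6145.76 + delivery 2251.33 = 9062.28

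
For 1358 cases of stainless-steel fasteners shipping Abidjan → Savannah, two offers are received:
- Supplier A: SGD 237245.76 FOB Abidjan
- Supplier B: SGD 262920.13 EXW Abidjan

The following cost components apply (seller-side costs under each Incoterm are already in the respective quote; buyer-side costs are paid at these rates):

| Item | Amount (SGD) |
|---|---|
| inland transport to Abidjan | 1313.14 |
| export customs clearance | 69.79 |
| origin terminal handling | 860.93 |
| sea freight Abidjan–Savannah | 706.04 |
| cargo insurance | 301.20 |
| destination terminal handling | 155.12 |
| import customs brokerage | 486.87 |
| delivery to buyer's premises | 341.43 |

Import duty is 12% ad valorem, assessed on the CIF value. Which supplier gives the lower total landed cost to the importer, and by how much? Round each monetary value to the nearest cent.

Supplier A (FOB):
CIF value = FOB price + freight + insurance = 237245.76 + 706.04 + 301.20 = 238253.00
Import duty = 238253.00 × 12% = 28590.36
Buyer bears (A): 706.04 + 301.20 + 155.12 + 486.87 + 341.43 = 1990.66
Landed cost (A) = invoice 237245.76 + 1990.66 + duty 28590.36 = 267826.78
Supplier B (EXW):
CIF value = EXW price + inland to port + export clearance + origin terminal + freight + insurance = 262920.13 + 1313.14 + 69.79 + 860.93 + 706.04 + 301.20 = 266171.23
Import duty = 266171.23 × 12% = 31940.55
Buyer bears (B): 1313.14 + 69.79 + 860.93 + 706.04 + 301.20 + 155.12 + 486.87 + 341.43 = 4234.52
Landed cost (B) = invoice 262920.13 + 4234.52 + duty 31940.55 = 299095.20
Difference = |267826.78 − 299095.20| = 31268.42

Supplier A is cheaper by SGD 31268.42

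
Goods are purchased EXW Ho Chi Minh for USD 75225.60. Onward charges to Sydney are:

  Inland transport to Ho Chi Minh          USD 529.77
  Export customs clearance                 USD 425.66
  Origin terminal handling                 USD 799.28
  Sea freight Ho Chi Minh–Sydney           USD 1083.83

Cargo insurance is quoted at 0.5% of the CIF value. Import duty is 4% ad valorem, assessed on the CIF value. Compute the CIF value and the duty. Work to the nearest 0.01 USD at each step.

Let C be the CIF value. C = EXW price + pre-shipment costs + freight + 0.5% × C
C − 0.5% × C = 75225.60 + 529.77 + 425.66 + 799.28 + 1083.83
0.995 × C = 78064.14
C = 78064.14 / 0.995 = 78456.42
Insurance premium = 0.5% × 78456.42 = 392.28
Import duty = 78456.42 × 4% = 3138.26

CIF value: USD 78456.42; import duty: USD 3138.26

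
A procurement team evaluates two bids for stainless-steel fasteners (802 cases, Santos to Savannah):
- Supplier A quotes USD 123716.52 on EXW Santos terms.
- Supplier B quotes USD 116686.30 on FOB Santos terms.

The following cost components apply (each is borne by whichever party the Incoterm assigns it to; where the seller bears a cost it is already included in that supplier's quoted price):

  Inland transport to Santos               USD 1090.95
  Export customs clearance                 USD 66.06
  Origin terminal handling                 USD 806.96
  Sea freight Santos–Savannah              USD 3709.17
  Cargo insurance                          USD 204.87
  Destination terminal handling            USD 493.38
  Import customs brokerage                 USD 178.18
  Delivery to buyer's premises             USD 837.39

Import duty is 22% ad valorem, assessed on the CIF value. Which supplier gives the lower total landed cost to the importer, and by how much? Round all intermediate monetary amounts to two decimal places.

Supplier B is cheaper by USD 10972.92

Supplier A (EXW):
CIF value = EXW price + inland to port + export clearance + origin terminal + freight + insurance = 123716.52 + 1090.95 + 66.06 + 806.96 + 3709.17 + 204.87 = 129594.53
Import duty = 129594.53 × 22% = 28510.80
Buyer bears (A): 1090.95 + 66.06 + 806.96 + 3709.17 + 204.87 + 493.38 + 178.18 + 837.39 = 7386.96
Landed cost (A) = invoice 123716.52 + 7386.96 + duty 28510.80 = 159614.28
Supplier B (FOB):
CIF value = FOB price + freight + insurance = 116686.30 + 3709.17 + 204.87 = 120600.34
Import duty = 120600.34 × 22% = 26532.07
Buyer bears (B): 3709.17 + 204.87 + 493.38 + 178.18 + 837.39 = 5422.99
Landed cost (B) = invoice 116686.30 + 5422.99 + duty 26532.07 = 148641.36
Difference = |159614.28 − 148641.36| = 10972.92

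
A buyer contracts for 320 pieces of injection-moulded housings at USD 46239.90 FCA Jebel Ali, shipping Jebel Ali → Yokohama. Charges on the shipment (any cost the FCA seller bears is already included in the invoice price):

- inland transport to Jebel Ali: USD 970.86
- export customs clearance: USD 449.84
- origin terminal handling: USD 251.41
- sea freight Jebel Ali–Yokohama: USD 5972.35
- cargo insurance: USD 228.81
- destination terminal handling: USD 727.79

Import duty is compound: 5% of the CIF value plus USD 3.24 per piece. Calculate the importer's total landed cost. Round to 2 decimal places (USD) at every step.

Total landed cost: USD 57091.68

FCA: the seller delivers export-cleared goods to the carrier; the buyer bears costs from that point.
Already in the invoice (seller's account under FCA): inland to port, export clearance — exclude.
CIF value = FCA price + origin terminal + freight + insurance = 46239.90 + 251.41 + 5972.35 + 228.81 = 52692.47
Ad valorem component: 52692.47 × 5% = 2634.62
Specific component: 320 × 3.24 = 1036.80
Import duty = 2634.62 + 1036.80 = 3671.42
Buyer bears: origin terminal 251.41 + freight 5972.35 + insurance 228.81 + destination terminal 727.79 + duty 3671.42 = 10851.78
Landed cost = invoice 46239.90 + 10851.78 = 57091.68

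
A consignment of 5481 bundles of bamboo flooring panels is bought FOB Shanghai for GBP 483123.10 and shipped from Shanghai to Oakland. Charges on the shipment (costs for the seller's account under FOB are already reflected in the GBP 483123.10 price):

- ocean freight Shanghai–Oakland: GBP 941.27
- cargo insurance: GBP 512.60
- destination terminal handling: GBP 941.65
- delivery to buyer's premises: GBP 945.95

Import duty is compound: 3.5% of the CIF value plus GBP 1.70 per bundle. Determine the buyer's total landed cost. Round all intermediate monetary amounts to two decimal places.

Total landed cost: GBP 512742.46

FOB: the seller bears costs until goods are on board at the origin port; the buyer bears freight, insurance and all costs thereafter.
CIF value = FOB price + freight + insurance = 483123.10 + 941.27 + 512.60 = 484576.97
Ad valorem component: 484576.97 × 3.5% = 16960.19
Specific component: 5481 × 1.70 = 9317.70
Import duty = 16960.19 + 9317.70 = 26277.89
Buyer bears: freight 941.27 + insurance 512.60 + destination terminal 941.65 + delivery 945.95 + duty 26277.89 = 29619.36
Landed cost = invoice 483123.10 + 29619.36 = 512742.46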